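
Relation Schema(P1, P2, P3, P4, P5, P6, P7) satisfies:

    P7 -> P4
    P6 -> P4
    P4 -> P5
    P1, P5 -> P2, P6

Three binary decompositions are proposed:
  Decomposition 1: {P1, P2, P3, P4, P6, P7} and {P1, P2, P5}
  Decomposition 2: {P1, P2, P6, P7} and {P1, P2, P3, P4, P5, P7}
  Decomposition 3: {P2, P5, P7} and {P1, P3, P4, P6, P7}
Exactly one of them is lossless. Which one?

Decomposition 2

Decomposition 1: common = {P1, P2}, closure = {P1, P2} → lossy.
Decomposition 2: common = {P1, P2, P7}, closure = {P1, P2, P4, P5, P6, P7} → lossless.
Decomposition 3: common = {P7}, closure = {P4, P5, P7} → lossy.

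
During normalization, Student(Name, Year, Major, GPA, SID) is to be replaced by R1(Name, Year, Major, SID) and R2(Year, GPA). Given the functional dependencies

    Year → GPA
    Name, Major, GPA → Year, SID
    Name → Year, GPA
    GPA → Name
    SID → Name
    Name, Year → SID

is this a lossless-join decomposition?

Common attributes: R1 ∩ R2 = {Year}.
Closure of {Year}: Year → GPA applies, adding GPA; GPA → Name applies, adding Name; Name, Year → SID applies, adding SID. So (Year)⁺ = {Name, Year, GPA, SID}.
This closure contains every attribute of R2, so R1 ∩ R2 → R2. The join is lossless.

Yes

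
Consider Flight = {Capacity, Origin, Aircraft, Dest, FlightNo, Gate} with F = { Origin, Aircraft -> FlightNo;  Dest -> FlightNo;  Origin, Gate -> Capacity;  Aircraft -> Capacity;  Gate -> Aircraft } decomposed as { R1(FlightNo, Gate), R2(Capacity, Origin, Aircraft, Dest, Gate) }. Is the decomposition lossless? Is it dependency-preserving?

Lossless test: (Gate)⁺ = {Capacity, Aircraft, Gate}, which is a superkey of neither fragment — lossy.
Dependency preservation: the restricted closure of {Origin, Aircraft} across the fragments never reaches {FlightNo}, so Origin, Aircraft → FlightNo cannot be enforced without a join — not preserved.

lossy and not dependency-preserving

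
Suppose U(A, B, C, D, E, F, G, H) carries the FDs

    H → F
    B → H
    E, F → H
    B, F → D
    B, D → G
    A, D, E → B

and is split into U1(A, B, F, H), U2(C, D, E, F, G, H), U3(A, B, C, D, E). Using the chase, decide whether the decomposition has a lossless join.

No

Chase test. Columns are A, B, C, D, E, F, G, H; row i has aⱼ where attribute j ∈ Ui, else bᵢⱼ.
Initial tableau (one row per fragment):
  row 1: a1 a2 b13 b14 b15 a6 b17 a8
  row 2: b21 b22 a3 a4 a5 a6 a7 a8
  row 3: a1 a2 a3 a4 a5 b36 b37 b38
Rows 1 and 3 agree on B; apply B→H and equate their H entries.
Rows 1 and 3 agree on H; apply H→F and equate their F entries.
Rows 1 and 3 agree on B, F; apply B, F→D and equate their D entries.
Rows 1 and 3 agree on B, D; apply B, D→G and equate their G entries.
No row becomes fully distinguished — the join is lossy.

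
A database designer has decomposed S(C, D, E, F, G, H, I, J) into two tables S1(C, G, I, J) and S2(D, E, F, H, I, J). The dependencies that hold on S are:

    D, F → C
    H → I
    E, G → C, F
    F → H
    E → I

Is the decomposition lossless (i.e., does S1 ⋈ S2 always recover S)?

No

Common attributes: S1 ∩ S2 = {I, J}.
No dependency enlarges {I, J}, so (I, J)⁺ = {I, J}.
The closure contains neither all of S1 = {C, G, I, J} nor all of S2 = {D, E, F, H, I, J}, so the common attributes are not a superkey of either fragment. The join is lossy.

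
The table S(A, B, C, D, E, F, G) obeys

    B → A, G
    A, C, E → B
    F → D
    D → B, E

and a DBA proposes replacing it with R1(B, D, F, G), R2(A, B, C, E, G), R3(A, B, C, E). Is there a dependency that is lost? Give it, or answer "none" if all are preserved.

Check D → B, E: no single fragment contains all of {B, D, E}, and the restricted closure of {D} across the fragments never reaches {B, E}.
B → A, G is preserved.
A, C, E → B is preserved.
F → D is preserved.

D → B, E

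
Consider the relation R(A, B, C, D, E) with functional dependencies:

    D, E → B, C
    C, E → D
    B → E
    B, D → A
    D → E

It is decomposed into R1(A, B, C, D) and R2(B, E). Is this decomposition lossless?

Common attributes: R1 ∩ R2 = {B}.
Closure of {B}: B → E applies, adding E. So (B)⁺ = {B, E}.
This closure contains every attribute of R2, so R1 ∩ R2 → R2. The join is lossless.

Yes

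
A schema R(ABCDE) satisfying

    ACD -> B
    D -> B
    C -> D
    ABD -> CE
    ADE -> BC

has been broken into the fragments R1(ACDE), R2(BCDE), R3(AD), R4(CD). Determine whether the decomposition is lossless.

Chase test. Columns are ABCDE; row i has aⱼ where attribute j ∈ Ri, else bᵢⱼ.
Initial tableau (one row per fragment):
  row 1: a1 b12 a3 a4 a5
  row 2: b21 a2 a3 a4 a5
  row 3: a1 b32 b33 a4 b35
  row 4: b41 b42 a3 a4 b45
Rows 1 and 2 agree on D; apply D→B and equate their B entries.
Rows 1 and 3 agree on D; apply D→B and equate their B entries.
Rows 1 and 4 agree on D; apply D→B and equate their B entries.
Rows 1 and 3 agree on ABD; apply ABD→CE and equate their CE entries.
Row 1 is now all distinguished symbols — the join is lossless.

Yes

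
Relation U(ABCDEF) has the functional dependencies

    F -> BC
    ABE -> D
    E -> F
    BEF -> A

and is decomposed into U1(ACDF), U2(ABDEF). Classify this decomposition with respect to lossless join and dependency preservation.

Lossless test: (ADF)⁺ = {ABCDF}, which contains all of one fragment — lossless.
Dependency preservation: F → BC is not contained in any single fragment, but the restricted closure of its left-hand side across the fragments still reaches the right-hand side; the remaining FDs each lie inside some fragment. All dependencies are preserved.

lossless and dependency-preserving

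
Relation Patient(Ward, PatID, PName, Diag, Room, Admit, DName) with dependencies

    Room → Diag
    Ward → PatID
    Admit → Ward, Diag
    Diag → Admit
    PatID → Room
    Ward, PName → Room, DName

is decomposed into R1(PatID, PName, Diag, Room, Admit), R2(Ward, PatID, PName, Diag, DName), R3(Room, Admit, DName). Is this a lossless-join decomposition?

Chase test. Columns are Ward, PatID, PName, Diag, Room, Admit, DName; row i has aⱼ where attribute j ∈ Ri, else bᵢⱼ.
Initial tableau (one row per fragment):
  row 1: b11 a2 a3 a4 a5 a6 b17
  row 2: a1 a2 a3 a4 b25 b26 a7
  row 3: b31 b32 b33 b34 a5 a6 a7
Rows 1 and 3 agree on Room; apply Room→Diag and equate their Diag entries.
Rows 1 and 3 agree on Admit; apply Admit→Ward, Diag and equate their Ward, Diag entries.
Rows 1 and 2 agree on Diag; apply Diag→Admit and equate their Admit entries.
Rows 1 and 2 agree on PatID; apply PatID→Room and equate their Room entries.
Rows 1 and 3 agree on Ward; apply Ward→PatID and equate their PatID entries.
Rows 1 and 2 agree on Admit; apply Admit→Ward, Diag and equate their Ward, Diag entries.
Rows 1 and 2 agree on Ward, PName; apply Ward, PName→Room, DName and equate their Room, DName entries.
Row 1 is now all distinguished symbols — the join is lossless.

Yes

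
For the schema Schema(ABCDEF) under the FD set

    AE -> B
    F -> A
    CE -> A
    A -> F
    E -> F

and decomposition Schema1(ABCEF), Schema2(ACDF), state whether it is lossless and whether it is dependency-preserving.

Lossless test: (ACF)⁺ = {ACF}, which is a superkey of neither fragment — lossy.
Dependency preservation: every FD's attributes lie within a single fragment, so each can be enforced locally — preserved.

lossy but dependency-preserving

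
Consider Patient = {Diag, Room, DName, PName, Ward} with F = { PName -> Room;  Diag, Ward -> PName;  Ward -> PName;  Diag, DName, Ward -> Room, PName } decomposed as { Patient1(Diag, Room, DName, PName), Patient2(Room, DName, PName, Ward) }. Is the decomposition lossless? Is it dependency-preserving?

lossy but dependency-preserving

Lossless test: (Room, DName, PName)⁺ = {Room, DName, PName}, which is a superkey of neither fragment — lossy.
Dependency preservation: Diag, Ward → PName; Diag, DName, Ward → Room, PName are not contained in any single fragment, but the restricted closure of each left-hand side across the fragments still reaches the right-hand side; the remaining FDs each lie inside some fragment. All dependencies are preserved.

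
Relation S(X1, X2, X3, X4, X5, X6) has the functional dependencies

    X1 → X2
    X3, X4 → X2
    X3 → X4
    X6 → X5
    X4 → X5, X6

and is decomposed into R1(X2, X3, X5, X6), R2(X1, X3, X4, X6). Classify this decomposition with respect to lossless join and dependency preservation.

Lossless test: (X3, X6)⁺ = {X2, X3, X4, X5, X6}, which contains all of one fragment — lossless.
Dependency preservation: the restricted closure of {X1} across the fragments never reaches {X2}, so X1 → X2 cannot be enforced without a join — not preserved.

lossless but not dependency-preserving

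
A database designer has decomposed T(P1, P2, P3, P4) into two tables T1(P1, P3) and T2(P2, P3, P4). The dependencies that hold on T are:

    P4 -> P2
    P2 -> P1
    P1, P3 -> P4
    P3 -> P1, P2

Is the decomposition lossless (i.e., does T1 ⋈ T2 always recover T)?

Yes

Common attributes: T1 ∩ T2 = {P3}.
Closure of {P3}: P3 → P1, P2 applies, adding P1, P2; P1, P3 → P4 applies, adding P4. So (P3)⁺ = {P1, P2, P3, P4}.
This closure contains every attribute of T1, so T1 ∩ T2 → T1. The join is lossless.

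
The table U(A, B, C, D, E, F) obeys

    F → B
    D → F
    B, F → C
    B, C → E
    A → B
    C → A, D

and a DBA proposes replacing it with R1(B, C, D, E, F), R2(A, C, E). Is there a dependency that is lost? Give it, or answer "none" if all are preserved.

A → B

Check A → B: no single fragment contains all of {A, B}, and the restricted closure of {A} across the fragments never reaches {B}.
F → B is preserved.
D → F is preserved.
B, F → C is preserved.
B, C → E is preserved.
C → A, D is preserved.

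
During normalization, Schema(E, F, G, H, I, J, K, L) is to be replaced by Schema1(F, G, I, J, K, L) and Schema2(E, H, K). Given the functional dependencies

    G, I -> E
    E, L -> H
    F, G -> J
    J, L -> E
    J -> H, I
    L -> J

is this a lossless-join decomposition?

No

Common attributes: Schema1 ∩ Schema2 = {K}.
No dependency enlarges {K}, so (K)⁺ = {K}.
The closure contains neither all of Schema1 = {F, G, I, J, K, L} nor all of Schema2 = {E, H, K}, so the common attributes are not a superkey of either fragment. The join is lossy.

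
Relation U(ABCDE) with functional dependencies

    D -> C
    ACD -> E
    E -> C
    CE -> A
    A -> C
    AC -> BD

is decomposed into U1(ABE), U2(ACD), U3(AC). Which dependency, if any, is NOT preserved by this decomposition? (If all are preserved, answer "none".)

D → C lies within U2.
ACD → E: restricted closure across fragments reaches E.
E → C: restricted closure across fragments reaches C.
CE → A: restricted closure across fragments reaches A.
A → C lies within U2.
AC → BD: restricted closure across fragments reaches BD.
Every dependency is enforceable on the fragments, so the decomposition is dependency-preserving.

none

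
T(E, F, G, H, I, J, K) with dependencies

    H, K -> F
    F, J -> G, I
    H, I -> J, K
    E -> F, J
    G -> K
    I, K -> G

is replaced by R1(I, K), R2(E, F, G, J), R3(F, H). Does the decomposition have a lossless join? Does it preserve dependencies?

lossy and not dependency-preserving

Lossless test (chase): applying each FD to every pair of rows produces no changes in the tableau, so no row becomes fully distinguished — the join is lossy.
Dependency preservation: the restricted closure of {H, K} across the fragments never reaches {F}, so H, K → F cannot be enforced without a join — not preserved.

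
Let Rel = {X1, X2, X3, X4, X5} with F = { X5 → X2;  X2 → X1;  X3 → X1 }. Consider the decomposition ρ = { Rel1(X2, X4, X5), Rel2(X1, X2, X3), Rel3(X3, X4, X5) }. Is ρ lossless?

Chase test. Columns are X1, X2, X3, X4, X5; row i has aⱼ where attribute j ∈ Reli, else bᵢⱼ.
Initial tableau (one row per fragment):
  row 1: b11 a2 b13 a4 a5
  row 2: a1 a2 a3 b24 b25
  row 3: b31 b32 a3 a4 a5
Rows 1 and 3 agree on X5; apply X5→X2 and equate their X2 entries.
Rows 1 and 2 agree on X2; apply X2→X1 and equate their X1 entries.
Rows 1 and 3 agree on X2; apply X2→X1 and equate their X1 entries.
Row 3 is now all distinguished symbols — the join is lossless.

Yes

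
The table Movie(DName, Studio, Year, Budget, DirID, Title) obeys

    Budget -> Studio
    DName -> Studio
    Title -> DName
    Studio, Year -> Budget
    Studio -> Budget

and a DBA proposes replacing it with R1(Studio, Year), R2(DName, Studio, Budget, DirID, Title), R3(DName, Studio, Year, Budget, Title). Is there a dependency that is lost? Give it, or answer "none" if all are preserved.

none

Budget → Studio lies within R2.
DName → Studio lies within R2.
Title → DName lies within R2.
Studio, Year → Budget lies within R3.
Studio → Budget lies within R2.
Every dependency is enforceable on the fragments, so the decomposition is dependency-preserving.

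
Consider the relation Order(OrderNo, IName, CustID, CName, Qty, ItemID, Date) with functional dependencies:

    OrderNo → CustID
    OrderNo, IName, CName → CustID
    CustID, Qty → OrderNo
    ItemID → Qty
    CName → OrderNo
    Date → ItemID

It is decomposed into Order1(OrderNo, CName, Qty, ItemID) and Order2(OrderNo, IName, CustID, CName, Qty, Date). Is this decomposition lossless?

No

Common attributes: Order1 ∩ Order2 = {OrderNo, CName, Qty}.
Closure of {OrderNo, CName, Qty}: OrderNo → CustID applies, adding CustID. So (OrderNo, CName, Qty)⁺ = {OrderNo, CustID, CName, Qty}.
The closure contains neither all of Order1 = {OrderNo, CName, Qty, ItemID} nor all of Order2 = {OrderNo, IName, CustID, CName, Qty, Date}, so the common attributes are not a superkey of either fragment. The join is lossy.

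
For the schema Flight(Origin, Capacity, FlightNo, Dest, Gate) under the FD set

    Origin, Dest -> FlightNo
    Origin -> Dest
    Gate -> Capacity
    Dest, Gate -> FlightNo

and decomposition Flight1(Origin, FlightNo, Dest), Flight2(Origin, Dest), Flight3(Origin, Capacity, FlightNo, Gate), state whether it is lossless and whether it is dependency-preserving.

Lossless test (chase): Rows 1 and 2 agree on Origin, Dest; apply Origin, Dest→FlightNo and equate their FlightNo entries. Rows 1 and 3 agree on Origin; apply Origin→Dest and equate their Dest entries. Row 3 is now all distinguished symbols — the join is lossless.
Dependency preservation: the restricted closure of {Dest, Gate} across the fragments never reaches {FlightNo}, so Dest, Gate → FlightNo cannot be enforced without a join — not preserved.

lossless but not dependency-preserving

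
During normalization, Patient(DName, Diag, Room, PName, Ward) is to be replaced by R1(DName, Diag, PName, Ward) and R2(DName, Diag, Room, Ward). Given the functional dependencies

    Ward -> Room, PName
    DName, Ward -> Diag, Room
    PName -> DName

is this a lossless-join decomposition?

Common attributes: R1 ∩ R2 = {DName, Diag, Ward}.
Closure of {DName, Diag, Ward}: Ward → Room, PName applies, adding Room, PName. So (DName, Diag, Ward)⁺ = {DName, Diag, Room, PName, Ward}.
This closure contains every attribute of R1, so R1 ∩ R2 → R1. The join is lossless.

Yes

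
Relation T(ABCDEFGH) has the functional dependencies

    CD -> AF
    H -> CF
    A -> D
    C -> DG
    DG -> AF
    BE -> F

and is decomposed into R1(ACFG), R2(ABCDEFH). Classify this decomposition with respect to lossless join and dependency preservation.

lossless but not dependency-preserving

Lossless test: (ACF)⁺ = {ACDFG}, which contains all of one fragment — lossless.
Dependency preservation: the restricted closure of {DG} across the fragments never reaches {AF}, so DG → AF cannot be enforced without a join — not preserved.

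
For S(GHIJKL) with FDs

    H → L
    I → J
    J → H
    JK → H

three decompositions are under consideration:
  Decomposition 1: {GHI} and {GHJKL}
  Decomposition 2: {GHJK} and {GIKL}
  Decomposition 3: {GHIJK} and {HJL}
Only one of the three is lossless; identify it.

Decomposition 1: common = {GH}, closure = {GHL} → lossy.
Decomposition 2: common = {GK}, closure = {GK} → lossy.
Decomposition 3: common = {HJ}, closure = {HJL} → lossless.

Decomposition 3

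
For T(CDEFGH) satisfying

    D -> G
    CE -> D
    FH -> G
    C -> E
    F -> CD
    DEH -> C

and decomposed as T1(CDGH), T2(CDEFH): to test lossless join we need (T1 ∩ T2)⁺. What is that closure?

T1 ∩ T2 = {CDH}.
D → G applies, adding G
C → E applies, adding E
Closure: {CDEGH}.

CDEGH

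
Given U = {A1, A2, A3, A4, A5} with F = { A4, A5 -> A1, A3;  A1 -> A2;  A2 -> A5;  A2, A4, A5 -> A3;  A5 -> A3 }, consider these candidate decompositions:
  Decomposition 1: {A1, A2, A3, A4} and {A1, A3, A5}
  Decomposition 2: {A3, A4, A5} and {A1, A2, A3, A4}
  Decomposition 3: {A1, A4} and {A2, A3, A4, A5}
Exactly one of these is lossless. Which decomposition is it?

Decomposition 1

Decomposition 1: common = {A1, A3}, closure = {A1, A2, A3, A5} → lossless.
Decomposition 2: common = {A3, A4}, closure = {A3, A4} → lossy.
Decomposition 3: common = {A4}, closure = {A4} → lossy.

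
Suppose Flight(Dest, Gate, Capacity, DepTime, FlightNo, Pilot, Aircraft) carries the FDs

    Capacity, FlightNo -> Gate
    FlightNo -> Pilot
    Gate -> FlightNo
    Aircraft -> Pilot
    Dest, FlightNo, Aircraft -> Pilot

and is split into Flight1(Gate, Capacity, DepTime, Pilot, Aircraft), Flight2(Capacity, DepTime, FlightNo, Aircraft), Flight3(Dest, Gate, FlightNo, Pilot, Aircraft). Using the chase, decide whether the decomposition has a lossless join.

Chase test. Columns are Dest, Gate, Capacity, DepTime, FlightNo, Pilot, Aircraft; row i has aⱼ where attribute j ∈ Flighti, else bᵢⱼ.
Initial tableau (one row per fragment):
  row 1: b11 a2 a3 a4 b15 a6 a7
  row 2: b21 b22 a3 a4 a5 b26 a7
  row 3: a1 a2 b33 b34 a5 a6 a7
Rows 2 and 3 agree on FlightNo; apply FlightNo→Pilot and equate their Pilot entries.
Rows 1 and 3 agree on Gate; apply Gate→FlightNo and equate their FlightNo entries.
Rows 1 and 2 agree on Capacity, FlightNo; apply Capacity, FlightNo→Gate and equate their Gate entries.
No row becomes fully distinguished — the join is lossy.

No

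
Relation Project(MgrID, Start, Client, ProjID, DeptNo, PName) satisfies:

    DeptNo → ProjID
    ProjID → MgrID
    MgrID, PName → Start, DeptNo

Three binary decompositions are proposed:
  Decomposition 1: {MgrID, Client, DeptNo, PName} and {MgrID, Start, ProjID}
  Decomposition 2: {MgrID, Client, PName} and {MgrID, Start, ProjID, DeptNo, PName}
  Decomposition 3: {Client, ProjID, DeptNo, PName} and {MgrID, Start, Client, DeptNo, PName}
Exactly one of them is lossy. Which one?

Decomposition 1: common = {MgrID}, closure = {MgrID} → lossy.
Decomposition 2: common = {MgrID, PName}, closure = {MgrID, Start, ProjID, DeptNo, PName} → lossless.
Decomposition 3: common = {Client, DeptNo, PName}, closure = {MgrID, Start, Client, ProjID, DeptNo, PName} → lossless.

Decomposition 1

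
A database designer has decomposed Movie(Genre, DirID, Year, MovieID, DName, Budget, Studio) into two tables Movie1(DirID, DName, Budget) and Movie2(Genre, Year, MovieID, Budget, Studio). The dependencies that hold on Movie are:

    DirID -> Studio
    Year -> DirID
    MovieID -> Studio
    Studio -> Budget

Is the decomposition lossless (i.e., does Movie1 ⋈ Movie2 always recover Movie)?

Common attributes: Movie1 ∩ Movie2 = {Budget}.
No dependency enlarges {Budget}, so (Budget)⁺ = {Budget}.
The closure contains neither all of Movie1 = {DirID, DName, Budget} nor all of Movie2 = {Genre, Year, MovieID, Budget, Studio}, so the common attributes are not a superkey of either fragment. The join is lossy.

No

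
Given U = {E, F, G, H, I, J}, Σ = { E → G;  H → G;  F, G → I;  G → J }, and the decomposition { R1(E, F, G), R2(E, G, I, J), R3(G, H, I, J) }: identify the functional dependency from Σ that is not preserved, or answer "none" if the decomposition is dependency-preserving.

F, G → I

Check F, G → I: no single fragment contains all of {F, G, I}, and the restricted closure of {F, G} across the fragments never reaches {I}.
E → G is preserved.
H → G is preserved.
G → J is preserved.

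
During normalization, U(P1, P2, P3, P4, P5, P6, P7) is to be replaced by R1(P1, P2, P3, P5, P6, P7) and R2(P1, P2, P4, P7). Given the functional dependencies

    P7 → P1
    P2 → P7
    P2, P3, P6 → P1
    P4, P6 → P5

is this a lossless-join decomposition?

No

Common attributes: R1 ∩ R2 = {P1, P2, P7}.
No dependency enlarges {P1, P2, P7}, so (P1, P2, P7)⁺ = {P1, P2, P7}.
The closure contains neither all of R1 = {P1, P2, P3, P5, P6, P7} nor all of R2 = {P1, P2, P4, P7}, so the common attributes are not a superkey of either fragment. The join is lossy.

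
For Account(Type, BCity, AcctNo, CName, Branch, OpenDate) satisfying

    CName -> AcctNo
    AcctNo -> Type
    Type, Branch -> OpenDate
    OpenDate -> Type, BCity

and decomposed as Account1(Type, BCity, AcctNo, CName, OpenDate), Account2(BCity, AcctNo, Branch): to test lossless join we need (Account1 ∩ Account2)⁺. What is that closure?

Type, BCity, AcctNo

Account1 ∩ Account2 = {BCity, AcctNo}.
AcctNo → Type applies, adding Type
Closure: {Type, BCity, AcctNo}.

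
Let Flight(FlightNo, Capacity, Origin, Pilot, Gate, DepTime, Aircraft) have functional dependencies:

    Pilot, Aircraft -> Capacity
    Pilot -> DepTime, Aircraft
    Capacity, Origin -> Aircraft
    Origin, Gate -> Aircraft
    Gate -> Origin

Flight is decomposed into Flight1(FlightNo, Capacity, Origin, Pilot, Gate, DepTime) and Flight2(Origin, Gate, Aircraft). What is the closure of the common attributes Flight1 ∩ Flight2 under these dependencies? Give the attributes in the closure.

Flight1 ∩ Flight2 = {Origin, Gate}.
Origin, Gate → Aircraft applies, adding Aircraft
Closure: {Origin, Gate, Aircraft}.

Origin, Gate, Aircraft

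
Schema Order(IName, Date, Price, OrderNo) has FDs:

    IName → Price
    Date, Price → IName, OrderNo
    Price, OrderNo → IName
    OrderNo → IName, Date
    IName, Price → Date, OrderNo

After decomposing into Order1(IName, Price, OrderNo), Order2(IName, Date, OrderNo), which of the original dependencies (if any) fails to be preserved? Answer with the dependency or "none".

Date, Price → IName, OrderNo

Check Date, Price → IName, OrderNo: no single fragment contains all of {IName, Date, Price, OrderNo}, and the restricted closure of {Date, Price} across the fragments never reaches {IName, OrderNo}.
IName → Price is preserved.
Price, OrderNo → IName is preserved.
OrderNo → IName, Date is preserved.
IName, Price → Date, OrderNo is preserved.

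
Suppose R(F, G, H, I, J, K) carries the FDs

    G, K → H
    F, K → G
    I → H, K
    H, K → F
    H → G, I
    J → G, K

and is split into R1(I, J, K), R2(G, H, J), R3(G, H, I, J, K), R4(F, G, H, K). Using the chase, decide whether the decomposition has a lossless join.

Chase test. Columns are F, G, H, I, J, K; row i has aⱼ where attribute j ∈ Ri, else bᵢⱼ.
Initial tableau (one row per fragment):
  row 1: b11 b12 b13 a4 a5 a6
  row 2: b21 a2 a3 b24 a5 b26
  row 3: b31 a2 a3 a4 a5 a6
  row 4: a1 a2 a3 b44 b45 a6
Rows 1 and 3 agree on I; apply I→H, K and equate their H, K entries.
Rows 1 and 3 agree on H, K; apply H, K→F and equate their F entries.
Rows 1 and 4 agree on H, K; apply H, K→F and equate their F entries.
Rows 1 and 2 agree on H; apply H→G, I and equate their G, I entries.
Rows 1 and 4 agree on H; apply H→G, I and equate their G, I entries.
Rows 1 and 2 agree on J; apply J→G, K and equate their G, K entries.
Rows 1 and 2 agree on H, K; apply H, K→F and equate their F entries.
Row 1 is now all distinguished symbols — the join is lossless.

Yes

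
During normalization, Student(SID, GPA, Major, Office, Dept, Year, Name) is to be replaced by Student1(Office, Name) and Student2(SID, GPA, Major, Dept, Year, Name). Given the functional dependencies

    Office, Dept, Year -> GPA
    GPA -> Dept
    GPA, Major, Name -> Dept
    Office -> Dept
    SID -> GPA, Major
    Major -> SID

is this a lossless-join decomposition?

Common attributes: Student1 ∩ Student2 = {Name}.
No dependency enlarges {Name}, so (Name)⁺ = {Name}.
The closure contains neither all of Student1 = {Office, Name} nor all of Student2 = {SID, GPA, Major, Dept, Year, Name}, so the common attributes are not a superkey of either fragment. The join is lossy.

No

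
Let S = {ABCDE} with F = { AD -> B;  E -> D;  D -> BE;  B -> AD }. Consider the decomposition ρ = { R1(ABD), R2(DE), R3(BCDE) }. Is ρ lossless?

Chase test. Columns are ABCDE; row i has aⱼ where attribute j ∈ Ri, else bᵢⱼ.
Initial tableau (one row per fragment):
  row 1: a1 a2 b13 a4 b15
  row 2: b21 b22 b23 a4 a5
  row 3: b31 a2 a3 a4 a5
Rows 1 and 2 agree on D; apply D→BE and equate their BE entries.
Rows 1 and 2 agree on B; apply B→AD and equate their AD entries.
Rows 1 and 3 agree on B; apply B→AD and equate their AD entries.
Row 3 is now all distinguished symbols — the join is lossless.

Yes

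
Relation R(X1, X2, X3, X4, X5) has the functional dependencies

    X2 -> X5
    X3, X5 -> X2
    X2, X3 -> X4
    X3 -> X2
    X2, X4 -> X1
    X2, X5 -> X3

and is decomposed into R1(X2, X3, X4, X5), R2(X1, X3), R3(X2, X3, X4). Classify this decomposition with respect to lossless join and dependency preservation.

lossless and dependency-preserving

Lossless test (chase): Rows 1 and 3 agree on X2; apply X2→X5 and equate their X5 entries. Rows 1 and 2 agree on X3; apply X3→X2 and equate their X2 entries. Rows 1 and 3 agree on X2, X4; apply X2, X4→X1 and equate their X1 entries. Rows 1 and 2 agree on X2; apply X2→X5 and equate their X5 entries. Rows 1 and 2 agree on X2, X3; apply X2, X3→X4 and equate their X4 entries. Rows 1 and 2 agree on X2, X4; apply X2, X4→X1 and equate their X1 entries. Row 1 is now all distinguished symbols — the join is lossless.
Dependency preservation: X2, X4 → X1 is not contained in any single fragment, but the restricted closure of its left-hand side across the fragments still reaches the right-hand side; the remaining FDs each lie inside some fragment. All dependencies are preserved.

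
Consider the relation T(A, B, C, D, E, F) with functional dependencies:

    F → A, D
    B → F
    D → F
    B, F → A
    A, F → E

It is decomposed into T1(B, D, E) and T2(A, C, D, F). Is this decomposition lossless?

No

Common attributes: T1 ∩ T2 = {D}.
Closure of {D}: D → F applies, adding F; F → A, D applies, adding A; A, F → E applies, adding E. So (D)⁺ = {A, D, E, F}.
The closure contains neither all of T1 = {B, D, E} nor all of T2 = {A, C, D, F}, so the common attributes are not a superkey of either fragment. The join is lossy.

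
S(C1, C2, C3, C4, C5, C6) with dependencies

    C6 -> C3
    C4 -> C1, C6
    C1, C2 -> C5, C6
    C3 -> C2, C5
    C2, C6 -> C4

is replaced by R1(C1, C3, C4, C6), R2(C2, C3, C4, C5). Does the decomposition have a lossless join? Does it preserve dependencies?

lossless but not dependency-preserving

Lossless test: (C3, C4)⁺ = {C1, C2, C3, C4, C5, C6}, which contains all of one fragment — lossless.
Dependency preservation: the restricted closure of {C1, C2} across the fragments never reaches {C5, C6}, so C1, C2 → C5, C6 cannot be enforced without a join — not preserved.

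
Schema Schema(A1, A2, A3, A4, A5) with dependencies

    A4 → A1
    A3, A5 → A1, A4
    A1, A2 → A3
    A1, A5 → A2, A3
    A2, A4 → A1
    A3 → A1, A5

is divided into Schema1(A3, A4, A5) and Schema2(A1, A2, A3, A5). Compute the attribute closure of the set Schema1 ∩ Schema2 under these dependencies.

A1, A2, A3, A4, A5

Schema1 ∩ Schema2 = {A3, A5}.
A3, A5 → A1, A4 applies, adding A1, A4
A1, A5 → A2, A3 applies, adding A2
Closure: {A1, A2, A3, A4, A5}.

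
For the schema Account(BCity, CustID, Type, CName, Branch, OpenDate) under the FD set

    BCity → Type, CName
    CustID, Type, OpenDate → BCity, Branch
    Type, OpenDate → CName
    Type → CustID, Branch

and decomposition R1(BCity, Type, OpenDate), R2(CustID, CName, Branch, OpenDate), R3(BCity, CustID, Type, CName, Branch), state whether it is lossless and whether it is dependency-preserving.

lossless and dependency-preserving

Lossless test (chase): Rows 1 and 3 agree on BCity; apply BCity→Type, CName and equate their Type, CName entries. Rows 1 and 3 agree on Type; apply Type→CustID, Branch and equate their CustID, Branch entries. Row 1 is now all distinguished symbols — the join is lossless.
Dependency preservation: CustID, Type, OpenDate → BCity, Branch; Type, OpenDate → CName are not contained in any single fragment, but the restricted closure of each left-hand side across the fragments still reaches the right-hand side; the remaining FDs each lie inside some fragment. All dependencies are preserved.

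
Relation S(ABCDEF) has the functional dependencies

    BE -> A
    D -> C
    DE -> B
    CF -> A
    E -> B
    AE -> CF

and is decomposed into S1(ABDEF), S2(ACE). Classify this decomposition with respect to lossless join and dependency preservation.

Lossless test: (AE)⁺ = {ABCEF}, which contains all of one fragment — lossless.
Dependency preservation: the restricted closure of {D} across the fragments never reaches {C}, so D → C cannot be enforced without a join — not preserved.

lossless but not dependency-preserving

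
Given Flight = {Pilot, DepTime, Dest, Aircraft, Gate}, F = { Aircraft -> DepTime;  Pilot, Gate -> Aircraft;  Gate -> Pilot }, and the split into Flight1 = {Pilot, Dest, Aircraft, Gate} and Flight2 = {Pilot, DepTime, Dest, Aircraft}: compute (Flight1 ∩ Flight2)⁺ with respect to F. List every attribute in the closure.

Flight1 ∩ Flight2 = {Pilot, Dest, Aircraft}.
Aircraft → DepTime applies, adding DepTime
Closure: {Pilot, DepTime, Dest, Aircraft}.

Pilot, DepTime, Dest, Aircraft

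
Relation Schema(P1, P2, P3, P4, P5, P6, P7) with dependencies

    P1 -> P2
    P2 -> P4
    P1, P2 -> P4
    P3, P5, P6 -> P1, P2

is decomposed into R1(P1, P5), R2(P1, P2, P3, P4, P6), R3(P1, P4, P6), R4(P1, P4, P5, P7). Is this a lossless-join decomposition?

Chase test. Columns are P1, P2, P3, P4, P5, P6, P7; row i has aⱼ where attribute j ∈ Ri, else bᵢⱼ.
Initial tableau (one row per fragment):
  row 1: a1 b12 b13 b14 a5 b16 b17
  row 2: a1 a2 a3 a4 b25 a6 b27
  row 3: a1 b32 b33 a4 b35 a6 b37
  row 4: a1 b42 b43 a4 a5 b46 a7
Rows 1 and 2 agree on P1; apply P1→P2 and equate their P2 entries.
Rows 1 and 3 agree on P1; apply P1→P2 and equate their P2 entries.
Rows 1 and 4 agree on P1; apply P1→P2 and equate their P2 entries.
Rows 1 and 2 agree on P2; apply P2→P4 and equate their P4 entries.
No row becomes fully distinguished — the join is lossy.

No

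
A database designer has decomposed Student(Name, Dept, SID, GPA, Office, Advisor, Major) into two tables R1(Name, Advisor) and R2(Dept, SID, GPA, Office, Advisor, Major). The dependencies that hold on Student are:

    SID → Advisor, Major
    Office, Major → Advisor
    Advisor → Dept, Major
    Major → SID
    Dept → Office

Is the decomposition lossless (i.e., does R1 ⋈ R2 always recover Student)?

No

Common attributes: R1 ∩ R2 = {Advisor}.
Closure of {Advisor}: Advisor → Dept, Major applies, adding Dept, Major; Major → SID applies, adding SID; Dept → Office applies, adding Office. So (Advisor)⁺ = {Dept, SID, Office, Advisor, Major}.
The closure contains neither all of R1 = {Name, Advisor} nor all of R2 = {Dept, SID, GPA, Office, Advisor, Major}, so the common attributes are not a superkey of either fragment. The join is lossy.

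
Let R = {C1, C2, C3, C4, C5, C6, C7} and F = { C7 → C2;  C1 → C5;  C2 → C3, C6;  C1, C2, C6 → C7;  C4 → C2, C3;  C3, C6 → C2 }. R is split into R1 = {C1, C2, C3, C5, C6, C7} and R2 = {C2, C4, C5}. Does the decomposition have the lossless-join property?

No

Common attributes: R1 ∩ R2 = {C2, C5}.
Closure of {C2, C5}: C2 → C3, C6 applies, adding C3, C6. So (C2, C5)⁺ = {C2, C3, C5, C6}.
The closure contains neither all of R1 = {C1, C2, C3, C5, C6, C7} nor all of R2 = {C2, C4, C5}, so the common attributes are not a superkey of either fragment. The join is lossy.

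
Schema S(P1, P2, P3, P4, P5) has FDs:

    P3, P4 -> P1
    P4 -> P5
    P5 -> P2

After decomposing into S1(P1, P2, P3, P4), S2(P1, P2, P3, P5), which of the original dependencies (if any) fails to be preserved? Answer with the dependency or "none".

P4 -> P5

Check P4 → P5: no single fragment contains all of {P4, P5}, and the restricted closure of {P4} across the fragments never reaches {P5}.
P3, P4 → P1 is preserved.
P5 → P2 is preserved.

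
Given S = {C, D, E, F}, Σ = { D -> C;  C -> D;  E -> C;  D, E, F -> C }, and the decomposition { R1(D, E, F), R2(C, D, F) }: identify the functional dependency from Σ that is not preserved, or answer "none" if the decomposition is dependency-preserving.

none

D → C lies within R2.
C → D lies within R2.
E → C: restricted closure across fragments reaches C.
D, E, F → C: restricted closure across fragments reaches C.
Every dependency is enforceable on the fragments, so the decomposition is dependency-preserving.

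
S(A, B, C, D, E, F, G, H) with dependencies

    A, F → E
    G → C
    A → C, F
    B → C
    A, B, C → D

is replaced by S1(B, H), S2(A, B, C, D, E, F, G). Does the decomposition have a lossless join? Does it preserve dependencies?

lossy but dependency-preserving

Lossless test: (B)⁺ = {B, C}, which is a superkey of neither fragment — lossy.
Dependency preservation: every FD's attributes lie within a single fragment, so each can be enforced locally — preserved.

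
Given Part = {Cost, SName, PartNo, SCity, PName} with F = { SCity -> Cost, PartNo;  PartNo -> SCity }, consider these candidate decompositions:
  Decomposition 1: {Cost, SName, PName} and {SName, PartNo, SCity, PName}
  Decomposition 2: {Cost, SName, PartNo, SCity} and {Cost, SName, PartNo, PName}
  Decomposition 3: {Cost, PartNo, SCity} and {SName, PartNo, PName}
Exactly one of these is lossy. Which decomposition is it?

Decomposition 1

Decomposition 1: common = {SName, PName}, closure = {SName, PName} → lossy.
Decomposition 2: common = {Cost, SName, PartNo}, closure = {Cost, SName, PartNo, SCity} → lossless.
Decomposition 3: common = {PartNo}, closure = {Cost, PartNo, SCity} → lossless.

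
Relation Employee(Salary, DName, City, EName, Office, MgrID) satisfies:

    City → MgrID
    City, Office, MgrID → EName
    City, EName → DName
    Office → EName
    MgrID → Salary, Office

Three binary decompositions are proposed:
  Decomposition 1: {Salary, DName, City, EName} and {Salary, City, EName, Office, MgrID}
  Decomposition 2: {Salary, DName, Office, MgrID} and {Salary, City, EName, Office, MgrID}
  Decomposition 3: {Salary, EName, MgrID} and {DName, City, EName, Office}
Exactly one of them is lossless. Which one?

Decomposition 1: common = {Salary, City, EName}, closure = {Salary, DName, City, EName, Office, MgrID} → lossless.
Decomposition 2: common = {Salary, Office, MgrID}, closure = {Salary, EName, Office, MgrID} → lossy.
Decomposition 3: common = {EName}, closure = {EName} → lossy.

Decomposition 1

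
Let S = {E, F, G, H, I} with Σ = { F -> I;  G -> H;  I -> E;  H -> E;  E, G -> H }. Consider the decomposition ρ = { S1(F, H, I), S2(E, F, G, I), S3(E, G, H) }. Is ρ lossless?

Yes

Chase test. Columns are E, F, G, H, I; row i has aⱼ where attribute j ∈ Si, else bᵢⱼ.
Initial tableau (one row per fragment):
  row 1: b11 a2 b13 a4 a5
  row 2: a1 a2 a3 b24 a5
  row 3: a1 b32 a3 a4 b35
Rows 2 and 3 agree on G; apply G→H and equate their H entries.
Rows 1 and 2 agree on I; apply I→E and equate their E entries.
Row 2 is now all distinguished symbols — the join is lossless.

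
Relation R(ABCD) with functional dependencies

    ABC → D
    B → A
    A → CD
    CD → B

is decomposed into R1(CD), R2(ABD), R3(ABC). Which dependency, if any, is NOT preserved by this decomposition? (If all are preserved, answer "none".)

CD → B

Check CD → B: no single fragment contains all of {BCD}, and the restricted closure of {CD} across the fragments never reaches {B}.
ABC → D is preserved.
B → A is preserved.
A → CD is preserved.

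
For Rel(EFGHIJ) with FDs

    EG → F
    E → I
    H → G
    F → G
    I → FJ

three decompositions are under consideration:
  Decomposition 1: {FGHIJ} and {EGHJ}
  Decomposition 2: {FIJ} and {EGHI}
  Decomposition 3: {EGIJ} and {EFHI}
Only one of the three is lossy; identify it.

Decomposition 1: common = {GHJ}, closure = {GHJ} → lossy.
Decomposition 2: common = {I}, closure = {FGIJ} → lossless.
Decomposition 3: common = {EI}, closure = {EFGIJ} → lossless.

Decomposition 1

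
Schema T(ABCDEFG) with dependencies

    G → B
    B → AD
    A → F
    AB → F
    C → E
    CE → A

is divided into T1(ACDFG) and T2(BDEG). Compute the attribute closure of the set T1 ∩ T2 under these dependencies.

T1 ∩ T2 = {DG}.
G → B applies, adding B
B → AD applies, adding A
A → F applies, adding F
Closure: {ABDFG}.

ABDFG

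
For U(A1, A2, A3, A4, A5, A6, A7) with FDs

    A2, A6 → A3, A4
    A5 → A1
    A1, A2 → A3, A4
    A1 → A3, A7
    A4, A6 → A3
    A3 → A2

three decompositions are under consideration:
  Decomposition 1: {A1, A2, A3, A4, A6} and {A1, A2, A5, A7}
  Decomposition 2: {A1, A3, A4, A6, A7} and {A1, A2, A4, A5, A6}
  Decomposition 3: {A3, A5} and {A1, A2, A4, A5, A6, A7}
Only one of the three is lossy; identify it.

Decomposition 1

Decomposition 1: common = {A1, A2}, closure = {A1, A2, A3, A4, A7} → lossy.
Decomposition 2: common = {A1, A4, A6}, closure = {A1, A2, A3, A4, A6, A7} → lossless.
Decomposition 3: common = {A5}, closure = {A1, A2, A3, A4, A5, A7} → lossless.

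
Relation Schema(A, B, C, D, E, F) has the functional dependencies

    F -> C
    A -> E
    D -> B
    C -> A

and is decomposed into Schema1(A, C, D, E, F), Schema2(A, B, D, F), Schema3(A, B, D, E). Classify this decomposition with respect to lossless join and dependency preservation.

lossless and dependency-preserving

Lossless test (chase): Rows 1 and 2 agree on F; apply F→C and equate their C entries. Rows 1 and 2 agree on A; apply A→E and equate their E entries. Rows 1 and 2 agree on D; apply D→B and equate their B entries. Row 1 is now all distinguished symbols — the join is lossless.
Dependency preservation: every FD's attributes lie within a single fragment, so each can be enforced locally — preserved.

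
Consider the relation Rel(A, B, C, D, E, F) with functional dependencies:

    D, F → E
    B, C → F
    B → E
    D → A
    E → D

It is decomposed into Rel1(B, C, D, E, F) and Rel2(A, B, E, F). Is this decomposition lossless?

Yes

Common attributes: Rel1 ∩ Rel2 = {B, E, F}.
Closure of {B, E, F}: E → D applies, adding D; D → A applies, adding A. So (B, E, F)⁺ = {A, B, D, E, F}.
This closure contains every attribute of Rel2, so Rel1 ∩ Rel2 → Rel2. The join is lossless.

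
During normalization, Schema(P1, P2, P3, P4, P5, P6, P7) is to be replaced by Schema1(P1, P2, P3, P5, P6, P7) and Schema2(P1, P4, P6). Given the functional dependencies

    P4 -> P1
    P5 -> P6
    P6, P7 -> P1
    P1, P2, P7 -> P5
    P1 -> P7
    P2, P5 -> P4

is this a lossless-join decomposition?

Common attributes: Schema1 ∩ Schema2 = {P1, P6}.
Closure of {P1, P6}: P1 → P7 applies, adding P7. So (P1, P6)⁺ = {P1, P6, P7}.
The closure contains neither all of Schema1 = {P1, P2, P3, P5, P6, P7} nor all of Schema2 = {P1, P4, P6}, so the common attributes are not a superkey of either fragment. The join is lossy.

No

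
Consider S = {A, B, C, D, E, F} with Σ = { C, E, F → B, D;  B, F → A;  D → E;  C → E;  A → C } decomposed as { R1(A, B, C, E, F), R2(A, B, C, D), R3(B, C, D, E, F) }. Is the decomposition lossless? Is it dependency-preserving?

lossless and dependency-preserving

Lossless test (chase): Rows 1 and 3 agree on C, E, F; apply C, E, F→B, D and equate their B, D entries. Rows 1 and 3 agree on B, F; apply B, F→A and equate their A entries. Rows 1 and 2 agree on D; apply D→E and equate their E entries. Row 1 is now all distinguished symbols — the join is lossless.
Dependency preservation: every FD's attributes lie within a single fragment, so each can be enforced locally — preserved.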